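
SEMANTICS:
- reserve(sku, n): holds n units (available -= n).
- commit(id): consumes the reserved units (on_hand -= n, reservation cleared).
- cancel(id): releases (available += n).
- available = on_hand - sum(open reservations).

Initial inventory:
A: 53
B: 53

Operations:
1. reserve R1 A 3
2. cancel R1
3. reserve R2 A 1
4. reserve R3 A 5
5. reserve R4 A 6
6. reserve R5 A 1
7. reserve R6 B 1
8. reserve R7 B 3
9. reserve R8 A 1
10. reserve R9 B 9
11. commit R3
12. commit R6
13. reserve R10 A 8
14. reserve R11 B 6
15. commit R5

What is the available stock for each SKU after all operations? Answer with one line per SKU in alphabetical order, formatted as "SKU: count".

Step 1: reserve R1 A 3 -> on_hand[A=53 B=53] avail[A=50 B=53] open={R1}
Step 2: cancel R1 -> on_hand[A=53 B=53] avail[A=53 B=53] open={}
Step 3: reserve R2 A 1 -> on_hand[A=53 B=53] avail[A=52 B=53] open={R2}
Step 4: reserve R3 A 5 -> on_hand[A=53 B=53] avail[A=47 B=53] open={R2,R3}
Step 5: reserve R4 A 6 -> on_hand[A=53 B=53] avail[A=41 B=53] open={R2,R3,R4}
Step 6: reserve R5 A 1 -> on_hand[A=53 B=53] avail[A=40 B=53] open={R2,R3,R4,R5}
Step 7: reserve R6 B 1 -> on_hand[A=53 B=53] avail[A=40 B=52] open={R2,R3,R4,R5,R6}
Step 8: reserve R7 B 3 -> on_hand[A=53 B=53] avail[A=40 B=49] open={R2,R3,R4,R5,R6,R7}
Step 9: reserve R8 A 1 -> on_hand[A=53 B=53] avail[A=39 B=49] open={R2,R3,R4,R5,R6,R7,R8}
Step 10: reserve R9 B 9 -> on_hand[A=53 B=53] avail[A=39 B=40] open={R2,R3,R4,R5,R6,R7,R8,R9}
Step 11: commit R3 -> on_hand[A=48 B=53] avail[A=39 B=40] open={R2,R4,R5,R6,R7,R8,R9}
Step 12: commit R6 -> on_hand[A=48 B=52] avail[A=39 B=40] open={R2,R4,R5,R7,R8,R9}
Step 13: reserve R10 A 8 -> on_hand[A=48 B=52] avail[A=31 B=40] open={R10,R2,R4,R5,R7,R8,R9}
Step 14: reserve R11 B 6 -> on_hand[A=48 B=52] avail[A=31 B=34] open={R10,R11,R2,R4,R5,R7,R8,R9}
Step 15: commit R5 -> on_hand[A=47 B=52] avail[A=31 B=34] open={R10,R11,R2,R4,R7,R8,R9}

Answer: A: 31
B: 34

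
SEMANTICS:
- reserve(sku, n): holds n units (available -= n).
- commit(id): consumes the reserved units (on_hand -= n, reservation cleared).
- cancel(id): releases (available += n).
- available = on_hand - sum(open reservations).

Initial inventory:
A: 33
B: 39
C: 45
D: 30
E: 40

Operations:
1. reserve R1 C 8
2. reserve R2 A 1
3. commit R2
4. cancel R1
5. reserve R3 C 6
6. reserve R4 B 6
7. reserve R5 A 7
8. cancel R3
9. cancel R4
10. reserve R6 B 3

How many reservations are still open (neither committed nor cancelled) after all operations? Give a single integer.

Step 1: reserve R1 C 8 -> on_hand[A=33 B=39 C=45 D=30 E=40] avail[A=33 B=39 C=37 D=30 E=40] open={R1}
Step 2: reserve R2 A 1 -> on_hand[A=33 B=39 C=45 D=30 E=40] avail[A=32 B=39 C=37 D=30 E=40] open={R1,R2}
Step 3: commit R2 -> on_hand[A=32 B=39 C=45 D=30 E=40] avail[A=32 B=39 C=37 D=30 E=40] open={R1}
Step 4: cancel R1 -> on_hand[A=32 B=39 C=45 D=30 E=40] avail[A=32 B=39 C=45 D=30 E=40] open={}
Step 5: reserve R3 C 6 -> on_hand[A=32 B=39 C=45 D=30 E=40] avail[A=32 B=39 C=39 D=30 E=40] open={R3}
Step 6: reserve R4 B 6 -> on_hand[A=32 B=39 C=45 D=30 E=40] avail[A=32 B=33 C=39 D=30 E=40] open={R3,R4}
Step 7: reserve R5 A 7 -> on_hand[A=32 B=39 C=45 D=30 E=40] avail[A=25 B=33 C=39 D=30 E=40] open={R3,R4,R5}
Step 8: cancel R3 -> on_hand[A=32 B=39 C=45 D=30 E=40] avail[A=25 B=33 C=45 D=30 E=40] open={R4,R5}
Step 9: cancel R4 -> on_hand[A=32 B=39 C=45 D=30 E=40] avail[A=25 B=39 C=45 D=30 E=40] open={R5}
Step 10: reserve R6 B 3 -> on_hand[A=32 B=39 C=45 D=30 E=40] avail[A=25 B=36 C=45 D=30 E=40] open={R5,R6}
Open reservations: ['R5', 'R6'] -> 2

Answer: 2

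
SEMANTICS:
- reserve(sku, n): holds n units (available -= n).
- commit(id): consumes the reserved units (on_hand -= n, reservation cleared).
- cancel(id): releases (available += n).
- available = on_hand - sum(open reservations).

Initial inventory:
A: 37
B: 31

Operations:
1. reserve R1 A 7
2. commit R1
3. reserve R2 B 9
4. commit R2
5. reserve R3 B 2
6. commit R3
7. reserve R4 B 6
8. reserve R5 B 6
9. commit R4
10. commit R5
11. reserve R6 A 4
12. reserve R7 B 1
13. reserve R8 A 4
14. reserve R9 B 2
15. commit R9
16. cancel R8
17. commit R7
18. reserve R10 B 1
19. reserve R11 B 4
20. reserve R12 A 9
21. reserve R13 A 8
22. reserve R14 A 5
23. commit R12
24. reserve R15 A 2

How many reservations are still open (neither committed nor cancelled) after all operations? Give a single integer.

Step 1: reserve R1 A 7 -> on_hand[A=37 B=31] avail[A=30 B=31] open={R1}
Step 2: commit R1 -> on_hand[A=30 B=31] avail[A=30 B=31] open={}
Step 3: reserve R2 B 9 -> on_hand[A=30 B=31] avail[A=30 B=22] open={R2}
Step 4: commit R2 -> on_hand[A=30 B=22] avail[A=30 B=22] open={}
Step 5: reserve R3 B 2 -> on_hand[A=30 B=22] avail[A=30 B=20] open={R3}
Step 6: commit R3 -> on_hand[A=30 B=20] avail[A=30 B=20] open={}
Step 7: reserve R4 B 6 -> on_hand[A=30 B=20] avail[A=30 B=14] open={R4}
Step 8: reserve R5 B 6 -> on_hand[A=30 B=20] avail[A=30 B=8] open={R4,R5}
Step 9: commit R4 -> on_hand[A=30 B=14] avail[A=30 B=8] open={R5}
Step 10: commit R5 -> on_hand[A=30 B=8] avail[A=30 B=8] open={}
Step 11: reserve R6 A 4 -> on_hand[A=30 B=8] avail[A=26 B=8] open={R6}
Step 12: reserve R7 B 1 -> on_hand[A=30 B=8] avail[A=26 B=7] open={R6,R7}
Step 13: reserve R8 A 4 -> on_hand[A=30 B=8] avail[A=22 B=7] open={R6,R7,R8}
Step 14: reserve R9 B 2 -> on_hand[A=30 B=8] avail[A=22 B=5] open={R6,R7,R8,R9}
Step 15: commit R9 -> on_hand[A=30 B=6] avail[A=22 B=5] open={R6,R7,R8}
Step 16: cancel R8 -> on_hand[A=30 B=6] avail[A=26 B=5] open={R6,R7}
Step 17: commit R7 -> on_hand[A=30 B=5] avail[A=26 B=5] open={R6}
Step 18: reserve R10 B 1 -> on_hand[A=30 B=5] avail[A=26 B=4] open={R10,R6}
Step 19: reserve R11 B 4 -> on_hand[A=30 B=5] avail[A=26 B=0] open={R10,R11,R6}
Step 20: reserve R12 A 9 -> on_hand[A=30 B=5] avail[A=17 B=0] open={R10,R11,R12,R6}
Step 21: reserve R13 A 8 -> on_hand[A=30 B=5] avail[A=9 B=0] open={R10,R11,R12,R13,R6}
Step 22: reserve R14 A 5 -> on_hand[A=30 B=5] avail[A=4 B=0] open={R10,R11,R12,R13,R14,R6}
Step 23: commit R12 -> on_hand[A=21 B=5] avail[A=4 B=0] open={R10,R11,R13,R14,R6}
Step 24: reserve R15 A 2 -> on_hand[A=21 B=5] avail[A=2 B=0] open={R10,R11,R13,R14,R15,R6}
Open reservations: ['R10', 'R11', 'R13', 'R14', 'R15', 'R6'] -> 6

Answer: 6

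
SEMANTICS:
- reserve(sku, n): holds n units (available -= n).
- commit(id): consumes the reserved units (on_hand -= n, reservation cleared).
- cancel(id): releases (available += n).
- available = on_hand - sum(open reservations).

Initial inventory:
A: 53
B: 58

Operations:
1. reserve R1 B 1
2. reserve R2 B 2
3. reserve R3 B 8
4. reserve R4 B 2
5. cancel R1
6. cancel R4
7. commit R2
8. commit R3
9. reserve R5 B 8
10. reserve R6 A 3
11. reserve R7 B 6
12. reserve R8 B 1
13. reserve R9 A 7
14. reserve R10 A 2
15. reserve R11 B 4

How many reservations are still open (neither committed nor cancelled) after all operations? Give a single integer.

Step 1: reserve R1 B 1 -> on_hand[A=53 B=58] avail[A=53 B=57] open={R1}
Step 2: reserve R2 B 2 -> on_hand[A=53 B=58] avail[A=53 B=55] open={R1,R2}
Step 3: reserve R3 B 8 -> on_hand[A=53 B=58] avail[A=53 B=47] open={R1,R2,R3}
Step 4: reserve R4 B 2 -> on_hand[A=53 B=58] avail[A=53 B=45] open={R1,R2,R3,R4}
Step 5: cancel R1 -> on_hand[A=53 B=58] avail[A=53 B=46] open={R2,R3,R4}
Step 6: cancel R4 -> on_hand[A=53 B=58] avail[A=53 B=48] open={R2,R3}
Step 7: commit R2 -> on_hand[A=53 B=56] avail[A=53 B=48] open={R3}
Step 8: commit R3 -> on_hand[A=53 B=48] avail[A=53 B=48] open={}
Step 9: reserve R5 B 8 -> on_hand[A=53 B=48] avail[A=53 B=40] open={R5}
Step 10: reserve R6 A 3 -> on_hand[A=53 B=48] avail[A=50 B=40] open={R5,R6}
Step 11: reserve R7 B 6 -> on_hand[A=53 B=48] avail[A=50 B=34] open={R5,R6,R7}
Step 12: reserve R8 B 1 -> on_hand[A=53 B=48] avail[A=50 B=33] open={R5,R6,R7,R8}
Step 13: reserve R9 A 7 -> on_hand[A=53 B=48] avail[A=43 B=33] open={R5,R6,R7,R8,R9}
Step 14: reserve R10 A 2 -> on_hand[A=53 B=48] avail[A=41 B=33] open={R10,R5,R6,R7,R8,R9}
Step 15: reserve R11 B 4 -> on_hand[A=53 B=48] avail[A=41 B=29] open={R10,R11,R5,R6,R7,R8,R9}
Open reservations: ['R10', 'R11', 'R5', 'R6', 'R7', 'R8', 'R9'] -> 7

Answer: 7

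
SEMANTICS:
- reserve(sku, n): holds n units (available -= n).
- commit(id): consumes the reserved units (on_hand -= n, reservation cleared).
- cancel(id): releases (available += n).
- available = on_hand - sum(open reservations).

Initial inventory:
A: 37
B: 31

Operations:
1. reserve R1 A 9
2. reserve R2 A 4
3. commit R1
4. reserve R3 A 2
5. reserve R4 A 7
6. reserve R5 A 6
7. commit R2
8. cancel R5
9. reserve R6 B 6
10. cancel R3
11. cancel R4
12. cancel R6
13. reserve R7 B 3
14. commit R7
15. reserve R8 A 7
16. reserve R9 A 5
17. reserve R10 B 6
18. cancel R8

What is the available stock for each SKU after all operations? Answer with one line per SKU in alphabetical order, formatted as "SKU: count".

Step 1: reserve R1 A 9 -> on_hand[A=37 B=31] avail[A=28 B=31] open={R1}
Step 2: reserve R2 A 4 -> on_hand[A=37 B=31] avail[A=24 B=31] open={R1,R2}
Step 3: commit R1 -> on_hand[A=28 B=31] avail[A=24 B=31] open={R2}
Step 4: reserve R3 A 2 -> on_hand[A=28 B=31] avail[A=22 B=31] open={R2,R3}
Step 5: reserve R4 A 7 -> on_hand[A=28 B=31] avail[A=15 B=31] open={R2,R3,R4}
Step 6: reserve R5 A 6 -> on_hand[A=28 B=31] avail[A=9 B=31] open={R2,R3,R4,R5}
Step 7: commit R2 -> on_hand[A=24 B=31] avail[A=9 B=31] open={R3,R4,R5}
Step 8: cancel R5 -> on_hand[A=24 B=31] avail[A=15 B=31] open={R3,R4}
Step 9: reserve R6 B 6 -> on_hand[A=24 B=31] avail[A=15 B=25] open={R3,R4,R6}
Step 10: cancel R3 -> on_hand[A=24 B=31] avail[A=17 B=25] open={R4,R6}
Step 11: cancel R4 -> on_hand[A=24 B=31] avail[A=24 B=25] open={R6}
Step 12: cancel R6 -> on_hand[A=24 B=31] avail[A=24 B=31] open={}
Step 13: reserve R7 B 3 -> on_hand[A=24 B=31] avail[A=24 B=28] open={R7}
Step 14: commit R7 -> on_hand[A=24 B=28] avail[A=24 B=28] open={}
Step 15: reserve R8 A 7 -> on_hand[A=24 B=28] avail[A=17 B=28] open={R8}
Step 16: reserve R9 A 5 -> on_hand[A=24 B=28] avail[A=12 B=28] open={R8,R9}
Step 17: reserve R10 B 6 -> on_hand[A=24 B=28] avail[A=12 B=22] open={R10,R8,R9}
Step 18: cancel R8 -> on_hand[A=24 B=28] avail[A=19 B=22] open={R10,R9}

Answer: A: 19
B: 22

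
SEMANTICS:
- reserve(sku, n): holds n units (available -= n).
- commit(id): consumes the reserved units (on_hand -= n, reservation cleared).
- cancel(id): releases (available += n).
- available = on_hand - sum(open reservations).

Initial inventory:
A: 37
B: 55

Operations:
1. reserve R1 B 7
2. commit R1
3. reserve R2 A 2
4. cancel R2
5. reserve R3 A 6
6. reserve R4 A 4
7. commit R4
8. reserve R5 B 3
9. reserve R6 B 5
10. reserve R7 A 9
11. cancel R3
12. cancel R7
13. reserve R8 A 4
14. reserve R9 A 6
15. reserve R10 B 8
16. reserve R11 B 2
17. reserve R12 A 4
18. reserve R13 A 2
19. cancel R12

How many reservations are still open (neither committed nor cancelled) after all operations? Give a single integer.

Step 1: reserve R1 B 7 -> on_hand[A=37 B=55] avail[A=37 B=48] open={R1}
Step 2: commit R1 -> on_hand[A=37 B=48] avail[A=37 B=48] open={}
Step 3: reserve R2 A 2 -> on_hand[A=37 B=48] avail[A=35 B=48] open={R2}
Step 4: cancel R2 -> on_hand[A=37 B=48] avail[A=37 B=48] open={}
Step 5: reserve R3 A 6 -> on_hand[A=37 B=48] avail[A=31 B=48] open={R3}
Step 6: reserve R4 A 4 -> on_hand[A=37 B=48] avail[A=27 B=48] open={R3,R4}
Step 7: commit R4 -> on_hand[A=33 B=48] avail[A=27 B=48] open={R3}
Step 8: reserve R5 B 3 -> on_hand[A=33 B=48] avail[A=27 B=45] open={R3,R5}
Step 9: reserve R6 B 5 -> on_hand[A=33 B=48] avail[A=27 B=40] open={R3,R5,R6}
Step 10: reserve R7 A 9 -> on_hand[A=33 B=48] avail[A=18 B=40] open={R3,R5,R6,R7}
Step 11: cancel R3 -> on_hand[A=33 B=48] avail[A=24 B=40] open={R5,R6,R7}
Step 12: cancel R7 -> on_hand[A=33 B=48] avail[A=33 B=40] open={R5,R6}
Step 13: reserve R8 A 4 -> on_hand[A=33 B=48] avail[A=29 B=40] open={R5,R6,R8}
Step 14: reserve R9 A 6 -> on_hand[A=33 B=48] avail[A=23 B=40] open={R5,R6,R8,R9}
Step 15: reserve R10 B 8 -> on_hand[A=33 B=48] avail[A=23 B=32] open={R10,R5,R6,R8,R9}
Step 16: reserve R11 B 2 -> on_hand[A=33 B=48] avail[A=23 B=30] open={R10,R11,R5,R6,R8,R9}
Step 17: reserve R12 A 4 -> on_hand[A=33 B=48] avail[A=19 B=30] open={R10,R11,R12,R5,R6,R8,R9}
Step 18: reserve R13 A 2 -> on_hand[A=33 B=48] avail[A=17 B=30] open={R10,R11,R12,R13,R5,R6,R8,R9}
Step 19: cancel R12 -> on_hand[A=33 B=48] avail[A=21 B=30] open={R10,R11,R13,R5,R6,R8,R9}
Open reservations: ['R10', 'R11', 'R13', 'R5', 'R6', 'R8', 'R9'] -> 7

Answer: 7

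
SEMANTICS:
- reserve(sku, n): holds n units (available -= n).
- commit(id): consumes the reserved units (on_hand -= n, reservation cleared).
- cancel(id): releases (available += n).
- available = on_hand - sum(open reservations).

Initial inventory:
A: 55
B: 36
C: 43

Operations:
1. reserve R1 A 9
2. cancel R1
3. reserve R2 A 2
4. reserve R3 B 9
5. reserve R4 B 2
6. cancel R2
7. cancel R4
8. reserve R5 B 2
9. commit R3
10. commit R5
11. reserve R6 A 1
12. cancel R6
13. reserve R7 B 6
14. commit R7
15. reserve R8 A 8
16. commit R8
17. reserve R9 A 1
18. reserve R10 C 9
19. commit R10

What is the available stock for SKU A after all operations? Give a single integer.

Step 1: reserve R1 A 9 -> on_hand[A=55 B=36 C=43] avail[A=46 B=36 C=43] open={R1}
Step 2: cancel R1 -> on_hand[A=55 B=36 C=43] avail[A=55 B=36 C=43] open={}
Step 3: reserve R2 A 2 -> on_hand[A=55 B=36 C=43] avail[A=53 B=36 C=43] open={R2}
Step 4: reserve R3 B 9 -> on_hand[A=55 B=36 C=43] avail[A=53 B=27 C=43] open={R2,R3}
Step 5: reserve R4 B 2 -> on_hand[A=55 B=36 C=43] avail[A=53 B=25 C=43] open={R2,R3,R4}
Step 6: cancel R2 -> on_hand[A=55 B=36 C=43] avail[A=55 B=25 C=43] open={R3,R4}
Step 7: cancel R4 -> on_hand[A=55 B=36 C=43] avail[A=55 B=27 C=43] open={R3}
Step 8: reserve R5 B 2 -> on_hand[A=55 B=36 C=43] avail[A=55 B=25 C=43] open={R3,R5}
Step 9: commit R3 -> on_hand[A=55 B=27 C=43] avail[A=55 B=25 C=43] open={R5}
Step 10: commit R5 -> on_hand[A=55 B=25 C=43] avail[A=55 B=25 C=43] open={}
Step 11: reserve R6 A 1 -> on_hand[A=55 B=25 C=43] avail[A=54 B=25 C=43] open={R6}
Step 12: cancel R6 -> on_hand[A=55 B=25 C=43] avail[A=55 B=25 C=43] open={}
Step 13: reserve R7 B 6 -> on_hand[A=55 B=25 C=43] avail[A=55 B=19 C=43] open={R7}
Step 14: commit R7 -> on_hand[A=55 B=19 C=43] avail[A=55 B=19 C=43] open={}
Step 15: reserve R8 A 8 -> on_hand[A=55 B=19 C=43] avail[A=47 B=19 C=43] open={R8}
Step 16: commit R8 -> on_hand[A=47 B=19 C=43] avail[A=47 B=19 C=43] open={}
Step 17: reserve R9 A 1 -> on_hand[A=47 B=19 C=43] avail[A=46 B=19 C=43] open={R9}
Step 18: reserve R10 C 9 -> on_hand[A=47 B=19 C=43] avail[A=46 B=19 C=34] open={R10,R9}
Step 19: commit R10 -> on_hand[A=47 B=19 C=34] avail[A=46 B=19 C=34] open={R9}
Final available[A] = 46

Answer: 46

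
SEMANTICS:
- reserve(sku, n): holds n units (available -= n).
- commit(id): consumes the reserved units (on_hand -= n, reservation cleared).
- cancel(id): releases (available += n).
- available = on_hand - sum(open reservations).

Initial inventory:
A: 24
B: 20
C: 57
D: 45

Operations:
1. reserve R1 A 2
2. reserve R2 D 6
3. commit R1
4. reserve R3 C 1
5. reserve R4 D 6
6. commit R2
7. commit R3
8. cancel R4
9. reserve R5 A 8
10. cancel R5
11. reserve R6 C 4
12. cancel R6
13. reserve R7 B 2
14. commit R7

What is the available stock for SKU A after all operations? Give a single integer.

Answer: 22

Derivation:
Step 1: reserve R1 A 2 -> on_hand[A=24 B=20 C=57 D=45] avail[A=22 B=20 C=57 D=45] open={R1}
Step 2: reserve R2 D 6 -> on_hand[A=24 B=20 C=57 D=45] avail[A=22 B=20 C=57 D=39] open={R1,R2}
Step 3: commit R1 -> on_hand[A=22 B=20 C=57 D=45] avail[A=22 B=20 C=57 D=39] open={R2}
Step 4: reserve R3 C 1 -> on_hand[A=22 B=20 C=57 D=45] avail[A=22 B=20 C=56 D=39] open={R2,R3}
Step 5: reserve R4 D 6 -> on_hand[A=22 B=20 C=57 D=45] avail[A=22 B=20 C=56 D=33] open={R2,R3,R4}
Step 6: commit R2 -> on_hand[A=22 B=20 C=57 D=39] avail[A=22 B=20 C=56 D=33] open={R3,R4}
Step 7: commit R3 -> on_hand[A=22 B=20 C=56 D=39] avail[A=22 B=20 C=56 D=33] open={R4}
Step 8: cancel R4 -> on_hand[A=22 B=20 C=56 D=39] avail[A=22 B=20 C=56 D=39] open={}
Step 9: reserve R5 A 8 -> on_hand[A=22 B=20 C=56 D=39] avail[A=14 B=20 C=56 D=39] open={R5}
Step 10: cancel R5 -> on_hand[A=22 B=20 C=56 D=39] avail[A=22 B=20 C=56 D=39] open={}
Step 11: reserve R6 C 4 -> on_hand[A=22 B=20 C=56 D=39] avail[A=22 B=20 C=52 D=39] open={R6}
Step 12: cancel R6 -> on_hand[A=22 B=20 C=56 D=39] avail[A=22 B=20 C=56 D=39] open={}
Step 13: reserve R7 B 2 -> on_hand[A=22 B=20 C=56 D=39] avail[A=22 B=18 C=56 D=39] open={R7}
Step 14: commit R7 -> on_hand[A=22 B=18 C=56 D=39] avail[A=22 B=18 C=56 D=39] open={}
Final available[A] = 22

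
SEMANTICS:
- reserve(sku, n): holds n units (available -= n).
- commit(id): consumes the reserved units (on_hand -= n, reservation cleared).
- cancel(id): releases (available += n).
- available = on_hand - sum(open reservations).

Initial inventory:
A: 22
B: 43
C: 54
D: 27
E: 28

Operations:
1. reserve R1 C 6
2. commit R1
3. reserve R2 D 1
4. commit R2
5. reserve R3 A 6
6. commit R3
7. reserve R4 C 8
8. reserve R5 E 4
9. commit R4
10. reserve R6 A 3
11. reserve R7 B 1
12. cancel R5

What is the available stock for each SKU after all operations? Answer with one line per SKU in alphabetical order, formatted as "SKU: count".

Answer: A: 13
B: 42
C: 40
D: 26
E: 28

Derivation:
Step 1: reserve R1 C 6 -> on_hand[A=22 B=43 C=54 D=27 E=28] avail[A=22 B=43 C=48 D=27 E=28] open={R1}
Step 2: commit R1 -> on_hand[A=22 B=43 C=48 D=27 E=28] avail[A=22 B=43 C=48 D=27 E=28] open={}
Step 3: reserve R2 D 1 -> on_hand[A=22 B=43 C=48 D=27 E=28] avail[A=22 B=43 C=48 D=26 E=28] open={R2}
Step 4: commit R2 -> on_hand[A=22 B=43 C=48 D=26 E=28] avail[A=22 B=43 C=48 D=26 E=28] open={}
Step 5: reserve R3 A 6 -> on_hand[A=22 B=43 C=48 D=26 E=28] avail[A=16 B=43 C=48 D=26 E=28] open={R3}
Step 6: commit R3 -> on_hand[A=16 B=43 C=48 D=26 E=28] avail[A=16 B=43 C=48 D=26 E=28] open={}
Step 7: reserve R4 C 8 -> on_hand[A=16 B=43 C=48 D=26 E=28] avail[A=16 B=43 C=40 D=26 E=28] open={R4}
Step 8: reserve R5 E 4 -> on_hand[A=16 B=43 C=48 D=26 E=28] avail[A=16 B=43 C=40 D=26 E=24] open={R4,R5}
Step 9: commit R4 -> on_hand[A=16 B=43 C=40 D=26 E=28] avail[A=16 B=43 C=40 D=26 E=24] open={R5}
Step 10: reserve R6 A 3 -> on_hand[A=16 B=43 C=40 D=26 E=28] avail[A=13 B=43 C=40 D=26 E=24] open={R5,R6}
Step 11: reserve R7 B 1 -> on_hand[A=16 B=43 C=40 D=26 E=28] avail[A=13 B=42 C=40 D=26 E=24] open={R5,R6,R7}
Step 12: cancel R5 -> on_hand[A=16 B=43 C=40 D=26 E=28] avail[A=13 B=42 C=40 D=26 E=28] open={R6,R7}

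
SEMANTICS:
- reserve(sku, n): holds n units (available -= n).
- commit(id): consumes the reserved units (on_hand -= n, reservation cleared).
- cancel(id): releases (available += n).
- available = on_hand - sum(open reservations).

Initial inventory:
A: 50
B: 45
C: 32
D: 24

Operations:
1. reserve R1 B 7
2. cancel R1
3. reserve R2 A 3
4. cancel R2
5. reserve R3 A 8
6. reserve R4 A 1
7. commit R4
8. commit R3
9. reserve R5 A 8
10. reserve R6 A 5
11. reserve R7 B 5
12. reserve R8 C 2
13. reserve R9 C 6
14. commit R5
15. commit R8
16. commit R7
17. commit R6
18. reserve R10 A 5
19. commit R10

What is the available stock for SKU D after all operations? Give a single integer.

Answer: 24

Derivation:
Step 1: reserve R1 B 7 -> on_hand[A=50 B=45 C=32 D=24] avail[A=50 B=38 C=32 D=24] open={R1}
Step 2: cancel R1 -> on_hand[A=50 B=45 C=32 D=24] avail[A=50 B=45 C=32 D=24] open={}
Step 3: reserve R2 A 3 -> on_hand[A=50 B=45 C=32 D=24] avail[A=47 B=45 C=32 D=24] open={R2}
Step 4: cancel R2 -> on_hand[A=50 B=45 C=32 D=24] avail[A=50 B=45 C=32 D=24] open={}
Step 5: reserve R3 A 8 -> on_hand[A=50 B=45 C=32 D=24] avail[A=42 B=45 C=32 D=24] open={R3}
Step 6: reserve R4 A 1 -> on_hand[A=50 B=45 C=32 D=24] avail[A=41 B=45 C=32 D=24] open={R3,R4}
Step 7: commit R4 -> on_hand[A=49 B=45 C=32 D=24] avail[A=41 B=45 C=32 D=24] open={R3}
Step 8: commit R3 -> on_hand[A=41 B=45 C=32 D=24] avail[A=41 B=45 C=32 D=24] open={}
Step 9: reserve R5 A 8 -> on_hand[A=41 B=45 C=32 D=24] avail[A=33 B=45 C=32 D=24] open={R5}
Step 10: reserve R6 A 5 -> on_hand[A=41 B=45 C=32 D=24] avail[A=28 B=45 C=32 D=24] open={R5,R6}
Step 11: reserve R7 B 5 -> on_hand[A=41 B=45 C=32 D=24] avail[A=28 B=40 C=32 D=24] open={R5,R6,R7}
Step 12: reserve R8 C 2 -> on_hand[A=41 B=45 C=32 D=24] avail[A=28 B=40 C=30 D=24] open={R5,R6,R7,R8}
Step 13: reserve R9 C 6 -> on_hand[A=41 B=45 C=32 D=24] avail[A=28 B=40 C=24 D=24] open={R5,R6,R7,R8,R9}
Step 14: commit R5 -> on_hand[A=33 B=45 C=32 D=24] avail[A=28 B=40 C=24 D=24] open={R6,R7,R8,R9}
Step 15: commit R8 -> on_hand[A=33 B=45 C=30 D=24] avail[A=28 B=40 C=24 D=24] open={R6,R7,R9}
Step 16: commit R7 -> on_hand[A=33 B=40 C=30 D=24] avail[A=28 B=40 C=24 D=24] open={R6,R9}
Step 17: commit R6 -> on_hand[A=28 B=40 C=30 D=24] avail[A=28 B=40 C=24 D=24] open={R9}
Step 18: reserve R10 A 5 -> on_hand[A=28 B=40 C=30 D=24] avail[A=23 B=40 C=24 D=24] open={R10,R9}
Step 19: commit R10 -> on_hand[A=23 B=40 C=30 D=24] avail[A=23 B=40 C=24 D=24] open={R9}
Final available[D] = 24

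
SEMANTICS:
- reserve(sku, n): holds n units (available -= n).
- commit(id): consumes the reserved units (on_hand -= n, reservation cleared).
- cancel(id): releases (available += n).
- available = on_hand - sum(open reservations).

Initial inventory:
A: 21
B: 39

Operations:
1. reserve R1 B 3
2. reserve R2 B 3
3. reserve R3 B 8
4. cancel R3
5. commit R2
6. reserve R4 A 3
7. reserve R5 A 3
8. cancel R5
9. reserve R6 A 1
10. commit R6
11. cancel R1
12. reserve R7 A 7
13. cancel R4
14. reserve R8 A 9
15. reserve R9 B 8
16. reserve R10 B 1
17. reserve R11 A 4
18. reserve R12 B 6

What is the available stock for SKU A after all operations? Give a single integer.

Answer: 0

Derivation:
Step 1: reserve R1 B 3 -> on_hand[A=21 B=39] avail[A=21 B=36] open={R1}
Step 2: reserve R2 B 3 -> on_hand[A=21 B=39] avail[A=21 B=33] open={R1,R2}
Step 3: reserve R3 B 8 -> on_hand[A=21 B=39] avail[A=21 B=25] open={R1,R2,R3}
Step 4: cancel R3 -> on_hand[A=21 B=39] avail[A=21 B=33] open={R1,R2}
Step 5: commit R2 -> on_hand[A=21 B=36] avail[A=21 B=33] open={R1}
Step 6: reserve R4 A 3 -> on_hand[A=21 B=36] avail[A=18 B=33] open={R1,R4}
Step 7: reserve R5 A 3 -> on_hand[A=21 B=36] avail[A=15 B=33] open={R1,R4,R5}
Step 8: cancel R5 -> on_hand[A=21 B=36] avail[A=18 B=33] open={R1,R4}
Step 9: reserve R6 A 1 -> on_hand[A=21 B=36] avail[A=17 B=33] open={R1,R4,R6}
Step 10: commit R6 -> on_hand[A=20 B=36] avail[A=17 B=33] open={R1,R4}
Step 11: cancel R1 -> on_hand[A=20 B=36] avail[A=17 B=36] open={R4}
Step 12: reserve R7 A 7 -> on_hand[A=20 B=36] avail[A=10 B=36] open={R4,R7}
Step 13: cancel R4 -> on_hand[A=20 B=36] avail[A=13 B=36] open={R7}
Step 14: reserve R8 A 9 -> on_hand[A=20 B=36] avail[A=4 B=36] open={R7,R8}
Step 15: reserve R9 B 8 -> on_hand[A=20 B=36] avail[A=4 B=28] open={R7,R8,R9}
Step 16: reserve R10 B 1 -> on_hand[A=20 B=36] avail[A=4 B=27] open={R10,R7,R8,R9}
Step 17: reserve R11 A 4 -> on_hand[A=20 B=36] avail[A=0 B=27] open={R10,R11,R7,R8,R9}
Step 18: reserve R12 B 6 -> on_hand[A=20 B=36] avail[A=0 B=21] open={R10,R11,R12,R7,R8,R9}
Final available[A] = 0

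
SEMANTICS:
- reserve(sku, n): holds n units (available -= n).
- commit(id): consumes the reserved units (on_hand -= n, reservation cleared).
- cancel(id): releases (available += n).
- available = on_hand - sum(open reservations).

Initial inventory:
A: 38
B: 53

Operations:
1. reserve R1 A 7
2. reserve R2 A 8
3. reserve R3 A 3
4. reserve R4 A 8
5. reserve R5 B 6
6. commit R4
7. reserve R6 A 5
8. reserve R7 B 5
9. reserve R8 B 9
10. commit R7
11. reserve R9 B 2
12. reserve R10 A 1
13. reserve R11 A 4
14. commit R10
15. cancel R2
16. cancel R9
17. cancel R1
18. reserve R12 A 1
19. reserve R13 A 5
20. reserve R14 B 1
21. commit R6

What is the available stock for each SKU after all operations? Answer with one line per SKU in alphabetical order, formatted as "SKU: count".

Step 1: reserve R1 A 7 -> on_hand[A=38 B=53] avail[A=31 B=53] open={R1}
Step 2: reserve R2 A 8 -> on_hand[A=38 B=53] avail[A=23 B=53] open={R1,R2}
Step 3: reserve R3 A 3 -> on_hand[A=38 B=53] avail[A=20 B=53] open={R1,R2,R3}
Step 4: reserve R4 A 8 -> on_hand[A=38 B=53] avail[A=12 B=53] open={R1,R2,R3,R4}
Step 5: reserve R5 B 6 -> on_hand[A=38 B=53] avail[A=12 B=47] open={R1,R2,R3,R4,R5}
Step 6: commit R4 -> on_hand[A=30 B=53] avail[A=12 B=47] open={R1,R2,R3,R5}
Step 7: reserve R6 A 5 -> on_hand[A=30 B=53] avail[A=7 B=47] open={R1,R2,R3,R5,R6}
Step 8: reserve R7 B 5 -> on_hand[A=30 B=53] avail[A=7 B=42] open={R1,R2,R3,R5,R6,R7}
Step 9: reserve R8 B 9 -> on_hand[A=30 B=53] avail[A=7 B=33] open={R1,R2,R3,R5,R6,R7,R8}
Step 10: commit R7 -> on_hand[A=30 B=48] avail[A=7 B=33] open={R1,R2,R3,R5,R6,R8}
Step 11: reserve R9 B 2 -> on_hand[A=30 B=48] avail[A=7 B=31] open={R1,R2,R3,R5,R6,R8,R9}
Step 12: reserve R10 A 1 -> on_hand[A=30 B=48] avail[A=6 B=31] open={R1,R10,R2,R3,R5,R6,R8,R9}
Step 13: reserve R11 A 4 -> on_hand[A=30 B=48] avail[A=2 B=31] open={R1,R10,R11,R2,R3,R5,R6,R8,R9}
Step 14: commit R10 -> on_hand[A=29 B=48] avail[A=2 B=31] open={R1,R11,R2,R3,R5,R6,R8,R9}
Step 15: cancel R2 -> on_hand[A=29 B=48] avail[A=10 B=31] open={R1,R11,R3,R5,R6,R8,R9}
Step 16: cancel R9 -> on_hand[A=29 B=48] avail[A=10 B=33] open={R1,R11,R3,R5,R6,R8}
Step 17: cancel R1 -> on_hand[A=29 B=48] avail[A=17 B=33] open={R11,R3,R5,R6,R8}
Step 18: reserve R12 A 1 -> on_hand[A=29 B=48] avail[A=16 B=33] open={R11,R12,R3,R5,R6,R8}
Step 19: reserve R13 A 5 -> on_hand[A=29 B=48] avail[A=11 B=33] open={R11,R12,R13,R3,R5,R6,R8}
Step 20: reserve R14 B 1 -> on_hand[A=29 B=48] avail[A=11 B=32] open={R11,R12,R13,R14,R3,R5,R6,R8}
Step 21: commit R6 -> on_hand[A=24 B=48] avail[A=11 B=32] open={R11,R12,R13,R14,R3,R5,R8}

Answer: A: 11
B: 32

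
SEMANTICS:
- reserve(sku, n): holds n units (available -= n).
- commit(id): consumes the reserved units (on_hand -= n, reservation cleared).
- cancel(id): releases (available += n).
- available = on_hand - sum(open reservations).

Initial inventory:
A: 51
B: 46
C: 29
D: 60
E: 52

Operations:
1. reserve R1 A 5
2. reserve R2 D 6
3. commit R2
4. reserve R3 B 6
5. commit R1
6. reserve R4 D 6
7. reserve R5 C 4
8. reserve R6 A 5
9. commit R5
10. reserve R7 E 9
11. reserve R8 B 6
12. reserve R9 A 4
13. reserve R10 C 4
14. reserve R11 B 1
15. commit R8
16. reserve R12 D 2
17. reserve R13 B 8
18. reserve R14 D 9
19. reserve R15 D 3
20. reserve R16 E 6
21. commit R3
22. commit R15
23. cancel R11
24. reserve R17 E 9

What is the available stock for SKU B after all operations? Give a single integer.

Step 1: reserve R1 A 5 -> on_hand[A=51 B=46 C=29 D=60 E=52] avail[A=46 B=46 C=29 D=60 E=52] open={R1}
Step 2: reserve R2 D 6 -> on_hand[A=51 B=46 C=29 D=60 E=52] avail[A=46 B=46 C=29 D=54 E=52] open={R1,R2}
Step 3: commit R2 -> on_hand[A=51 B=46 C=29 D=54 E=52] avail[A=46 B=46 C=29 D=54 E=52] open={R1}
Step 4: reserve R3 B 6 -> on_hand[A=51 B=46 C=29 D=54 E=52] avail[A=46 B=40 C=29 D=54 E=52] open={R1,R3}
Step 5: commit R1 -> on_hand[A=46 B=46 C=29 D=54 E=52] avail[A=46 B=40 C=29 D=54 E=52] open={R3}
Step 6: reserve R4 D 6 -> on_hand[A=46 B=46 C=29 D=54 E=52] avail[A=46 B=40 C=29 D=48 E=52] open={R3,R4}
Step 7: reserve R5 C 4 -> on_hand[A=46 B=46 C=29 D=54 E=52] avail[A=46 B=40 C=25 D=48 E=52] open={R3,R4,R5}
Step 8: reserve R6 A 5 -> on_hand[A=46 B=46 C=29 D=54 E=52] avail[A=41 B=40 C=25 D=48 E=52] open={R3,R4,R5,R6}
Step 9: commit R5 -> on_hand[A=46 B=46 C=25 D=54 E=52] avail[A=41 B=40 C=25 D=48 E=52] open={R3,R4,R6}
Step 10: reserve R7 E 9 -> on_hand[A=46 B=46 C=25 D=54 E=52] avail[A=41 B=40 C=25 D=48 E=43] open={R3,R4,R6,R7}
Step 11: reserve R8 B 6 -> on_hand[A=46 B=46 C=25 D=54 E=52] avail[A=41 B=34 C=25 D=48 E=43] open={R3,R4,R6,R7,R8}
Step 12: reserve R9 A 4 -> on_hand[A=46 B=46 C=25 D=54 E=52] avail[A=37 B=34 C=25 D=48 E=43] open={R3,R4,R6,R7,R8,R9}
Step 13: reserve R10 C 4 -> on_hand[A=46 B=46 C=25 D=54 E=52] avail[A=37 B=34 C=21 D=48 E=43] open={R10,R3,R4,R6,R7,R8,R9}
Step 14: reserve R11 B 1 -> on_hand[A=46 B=46 C=25 D=54 E=52] avail[A=37 B=33 C=21 D=48 E=43] open={R10,R11,R3,R4,R6,R7,R8,R9}
Step 15: commit R8 -> on_hand[A=46 B=40 C=25 D=54 E=52] avail[A=37 B=33 C=21 D=48 E=43] open={R10,R11,R3,R4,R6,R7,R9}
Step 16: reserve R12 D 2 -> on_hand[A=46 B=40 C=25 D=54 E=52] avail[A=37 B=33 C=21 D=46 E=43] open={R10,R11,R12,R3,R4,R6,R7,R9}
Step 17: reserve R13 B 8 -> on_hand[A=46 B=40 C=25 D=54 E=52] avail[A=37 B=25 C=21 D=46 E=43] open={R10,R11,R12,R13,R3,R4,R6,R7,R9}
Step 18: reserve R14 D 9 -> on_hand[A=46 B=40 C=25 D=54 E=52] avail[A=37 B=25 C=21 D=37 E=43] open={R10,R11,R12,R13,R14,R3,R4,R6,R7,R9}
Step 19: reserve R15 D 3 -> on_hand[A=46 B=40 C=25 D=54 E=52] avail[A=37 B=25 C=21 D=34 E=43] open={R10,R11,R12,R13,R14,R15,R3,R4,R6,R7,R9}
Step 20: reserve R16 E 6 -> on_hand[A=46 B=40 C=25 D=54 E=52] avail[A=37 B=25 C=21 D=34 E=37] open={R10,R11,R12,R13,R14,R15,R16,R3,R4,R6,R7,R9}
Step 21: commit R3 -> on_hand[A=46 B=34 C=25 D=54 E=52] avail[A=37 B=25 C=21 D=34 E=37] open={R10,R11,R12,R13,R14,R15,R16,R4,R6,R7,R9}
Step 22: commit R15 -> on_hand[A=46 B=34 C=25 D=51 E=52] avail[A=37 B=25 C=21 D=34 E=37] open={R10,R11,R12,R13,R14,R16,R4,R6,R7,R9}
Step 23: cancel R11 -> on_hand[A=46 B=34 C=25 D=51 E=52] avail[A=37 B=26 C=21 D=34 E=37] open={R10,R12,R13,R14,R16,R4,R6,R7,R9}
Step 24: reserve R17 E 9 -> on_hand[A=46 B=34 C=25 D=51 E=52] avail[A=37 B=26 C=21 D=34 E=28] open={R10,R12,R13,R14,R16,R17,R4,R6,R7,R9}
Final available[B] = 26

Answer: 26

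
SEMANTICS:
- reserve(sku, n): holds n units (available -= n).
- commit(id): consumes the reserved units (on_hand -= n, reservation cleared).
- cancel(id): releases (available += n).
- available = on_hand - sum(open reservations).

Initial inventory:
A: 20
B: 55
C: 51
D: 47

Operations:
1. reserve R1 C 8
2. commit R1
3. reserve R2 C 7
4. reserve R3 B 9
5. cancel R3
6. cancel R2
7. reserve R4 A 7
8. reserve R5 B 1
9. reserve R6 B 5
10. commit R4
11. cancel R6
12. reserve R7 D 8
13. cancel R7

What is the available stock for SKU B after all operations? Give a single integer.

Answer: 54

Derivation:
Step 1: reserve R1 C 8 -> on_hand[A=20 B=55 C=51 D=47] avail[A=20 B=55 C=43 D=47] open={R1}
Step 2: commit R1 -> on_hand[A=20 B=55 C=43 D=47] avail[A=20 B=55 C=43 D=47] open={}
Step 3: reserve R2 C 7 -> on_hand[A=20 B=55 C=43 D=47] avail[A=20 B=55 C=36 D=47] open={R2}
Step 4: reserve R3 B 9 -> on_hand[A=20 B=55 C=43 D=47] avail[A=20 B=46 C=36 D=47] open={R2,R3}
Step 5: cancel R3 -> on_hand[A=20 B=55 C=43 D=47] avail[A=20 B=55 C=36 D=47] open={R2}
Step 6: cancel R2 -> on_hand[A=20 B=55 C=43 D=47] avail[A=20 B=55 C=43 D=47] open={}
Step 7: reserve R4 A 7 -> on_hand[A=20 B=55 C=43 D=47] avail[A=13 B=55 C=43 D=47] open={R4}
Step 8: reserve R5 B 1 -> on_hand[A=20 B=55 C=43 D=47] avail[A=13 B=54 C=43 D=47] open={R4,R5}
Step 9: reserve R6 B 5 -> on_hand[A=20 B=55 C=43 D=47] avail[A=13 B=49 C=43 D=47] open={R4,R5,R6}
Step 10: commit R4 -> on_hand[A=13 B=55 C=43 D=47] avail[A=13 B=49 C=43 D=47] open={R5,R6}
Step 11: cancel R6 -> on_hand[A=13 B=55 C=43 D=47] avail[A=13 B=54 C=43 D=47] open={R5}
Step 12: reserve R7 D 8 -> on_hand[A=13 B=55 C=43 D=47] avail[A=13 B=54 C=43 D=39] open={R5,R7}
Step 13: cancel R7 -> on_hand[A=13 B=55 C=43 D=47] avail[A=13 B=54 C=43 D=47] open={R5}
Final available[B] = 54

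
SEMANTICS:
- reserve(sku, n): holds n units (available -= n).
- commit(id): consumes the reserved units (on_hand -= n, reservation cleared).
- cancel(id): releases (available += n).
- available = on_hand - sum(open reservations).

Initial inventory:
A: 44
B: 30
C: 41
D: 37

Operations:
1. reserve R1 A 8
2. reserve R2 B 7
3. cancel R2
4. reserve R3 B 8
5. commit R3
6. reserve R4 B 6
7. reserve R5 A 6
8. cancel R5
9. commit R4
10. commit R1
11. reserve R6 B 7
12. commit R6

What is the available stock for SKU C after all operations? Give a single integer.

Step 1: reserve R1 A 8 -> on_hand[A=44 B=30 C=41 D=37] avail[A=36 B=30 C=41 D=37] open={R1}
Step 2: reserve R2 B 7 -> on_hand[A=44 B=30 C=41 D=37] avail[A=36 B=23 C=41 D=37] open={R1,R2}
Step 3: cancel R2 -> on_hand[A=44 B=30 C=41 D=37] avail[A=36 B=30 C=41 D=37] open={R1}
Step 4: reserve R3 B 8 -> on_hand[A=44 B=30 C=41 D=37] avail[A=36 B=22 C=41 D=37] open={R1,R3}
Step 5: commit R3 -> on_hand[A=44 B=22 C=41 D=37] avail[A=36 B=22 C=41 D=37] open={R1}
Step 6: reserve R4 B 6 -> on_hand[A=44 B=22 C=41 D=37] avail[A=36 B=16 C=41 D=37] open={R1,R4}
Step 7: reserve R5 A 6 -> on_hand[A=44 B=22 C=41 D=37] avail[A=30 B=16 C=41 D=37] open={R1,R4,R5}
Step 8: cancel R5 -> on_hand[A=44 B=22 C=41 D=37] avail[A=36 B=16 C=41 D=37] open={R1,R4}
Step 9: commit R4 -> on_hand[A=44 B=16 C=41 D=37] avail[A=36 B=16 C=41 D=37] open={R1}
Step 10: commit R1 -> on_hand[A=36 B=16 C=41 D=37] avail[A=36 B=16 C=41 D=37] open={}
Step 11: reserve R6 B 7 -> on_hand[A=36 B=16 C=41 D=37] avail[A=36 B=9 C=41 D=37] open={R6}
Step 12: commit R6 -> on_hand[A=36 B=9 C=41 D=37] avail[A=36 B=9 C=41 D=37] open={}
Final available[C] = 41

Answer: 41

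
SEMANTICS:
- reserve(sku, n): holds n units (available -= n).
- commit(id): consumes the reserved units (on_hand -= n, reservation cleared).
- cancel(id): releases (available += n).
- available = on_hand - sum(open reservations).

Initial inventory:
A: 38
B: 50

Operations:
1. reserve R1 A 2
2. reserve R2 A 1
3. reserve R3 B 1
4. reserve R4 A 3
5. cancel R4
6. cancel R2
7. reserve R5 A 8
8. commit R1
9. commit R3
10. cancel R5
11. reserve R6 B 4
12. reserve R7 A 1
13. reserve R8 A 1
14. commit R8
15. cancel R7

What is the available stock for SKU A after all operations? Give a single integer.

Step 1: reserve R1 A 2 -> on_hand[A=38 B=50] avail[A=36 B=50] open={R1}
Step 2: reserve R2 A 1 -> on_hand[A=38 B=50] avail[A=35 B=50] open={R1,R2}
Step 3: reserve R3 B 1 -> on_hand[A=38 B=50] avail[A=35 B=49] open={R1,R2,R3}
Step 4: reserve R4 A 3 -> on_hand[A=38 B=50] avail[A=32 B=49] open={R1,R2,R3,R4}
Step 5: cancel R4 -> on_hand[A=38 B=50] avail[A=35 B=49] open={R1,R2,R3}
Step 6: cancel R2 -> on_hand[A=38 B=50] avail[A=36 B=49] open={R1,R3}
Step 7: reserve R5 A 8 -> on_hand[A=38 B=50] avail[A=28 B=49] open={R1,R3,R5}
Step 8: commit R1 -> on_hand[A=36 B=50] avail[A=28 B=49] open={R3,R5}
Step 9: commit R3 -> on_hand[A=36 B=49] avail[A=28 B=49] open={R5}
Step 10: cancel R5 -> on_hand[A=36 B=49] avail[A=36 B=49] open={}
Step 11: reserve R6 B 4 -> on_hand[A=36 B=49] avail[A=36 B=45] open={R6}
Step 12: reserve R7 A 1 -> on_hand[A=36 B=49] avail[A=35 B=45] open={R6,R7}
Step 13: reserve R8 A 1 -> on_hand[A=36 B=49] avail[A=34 B=45] open={R6,R7,R8}
Step 14: commit R8 -> on_hand[A=35 B=49] avail[A=34 B=45] open={R6,R7}
Step 15: cancel R7 -> on_hand[A=35 B=49] avail[A=35 B=45] open={R6}
Final available[A] = 35

Answer: 35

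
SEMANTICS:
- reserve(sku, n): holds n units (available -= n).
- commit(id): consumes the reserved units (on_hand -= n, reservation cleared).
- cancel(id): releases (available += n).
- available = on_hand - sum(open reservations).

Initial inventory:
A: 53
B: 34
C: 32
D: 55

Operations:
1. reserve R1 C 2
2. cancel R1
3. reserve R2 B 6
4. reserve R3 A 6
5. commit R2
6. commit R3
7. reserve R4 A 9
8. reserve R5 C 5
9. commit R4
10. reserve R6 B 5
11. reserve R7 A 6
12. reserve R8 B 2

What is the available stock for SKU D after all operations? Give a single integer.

Step 1: reserve R1 C 2 -> on_hand[A=53 B=34 C=32 D=55] avail[A=53 B=34 C=30 D=55] open={R1}
Step 2: cancel R1 -> on_hand[A=53 B=34 C=32 D=55] avail[A=53 B=34 C=32 D=55] open={}
Step 3: reserve R2 B 6 -> on_hand[A=53 B=34 C=32 D=55] avail[A=53 B=28 C=32 D=55] open={R2}
Step 4: reserve R3 A 6 -> on_hand[A=53 B=34 C=32 D=55] avail[A=47 B=28 C=32 D=55] open={R2,R3}
Step 5: commit R2 -> on_hand[A=53 B=28 C=32 D=55] avail[A=47 B=28 C=32 D=55] open={R3}
Step 6: commit R3 -> on_hand[A=47 B=28 C=32 D=55] avail[A=47 B=28 C=32 D=55] open={}
Step 7: reserve R4 A 9 -> on_hand[A=47 B=28 C=32 D=55] avail[A=38 B=28 C=32 D=55] open={R4}
Step 8: reserve R5 C 5 -> on_hand[A=47 B=28 C=32 D=55] avail[A=38 B=28 C=27 D=55] open={R4,R5}
Step 9: commit R4 -> on_hand[A=38 B=28 C=32 D=55] avail[A=38 B=28 C=27 D=55] open={R5}
Step 10: reserve R6 B 5 -> on_hand[A=38 B=28 C=32 D=55] avail[A=38 B=23 C=27 D=55] open={R5,R6}
Step 11: reserve R7 A 6 -> on_hand[A=38 B=28 C=32 D=55] avail[A=32 B=23 C=27 D=55] open={R5,R6,R7}
Step 12: reserve R8 B 2 -> on_hand[A=38 B=28 C=32 D=55] avail[A=32 B=21 C=27 D=55] open={R5,R6,R7,R8}
Final available[D] = 55

Answer: 55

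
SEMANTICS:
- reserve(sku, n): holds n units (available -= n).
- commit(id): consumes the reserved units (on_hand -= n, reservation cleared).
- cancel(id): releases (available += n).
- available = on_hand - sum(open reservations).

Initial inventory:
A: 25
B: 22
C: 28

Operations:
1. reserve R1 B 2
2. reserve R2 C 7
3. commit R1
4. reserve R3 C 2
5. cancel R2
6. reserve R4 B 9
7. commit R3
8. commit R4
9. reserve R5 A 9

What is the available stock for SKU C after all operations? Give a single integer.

Answer: 26

Derivation:
Step 1: reserve R1 B 2 -> on_hand[A=25 B=22 C=28] avail[A=25 B=20 C=28] open={R1}
Step 2: reserve R2 C 7 -> on_hand[A=25 B=22 C=28] avail[A=25 B=20 C=21] open={R1,R2}
Step 3: commit R1 -> on_hand[A=25 B=20 C=28] avail[A=25 B=20 C=21] open={R2}
Step 4: reserve R3 C 2 -> on_hand[A=25 B=20 C=28] avail[A=25 B=20 C=19] open={R2,R3}
Step 5: cancel R2 -> on_hand[A=25 B=20 C=28] avail[A=25 B=20 C=26] open={R3}
Step 6: reserve R4 B 9 -> on_hand[A=25 B=20 C=28] avail[A=25 B=11 C=26] open={R3,R4}
Step 7: commit R3 -> on_hand[A=25 B=20 C=26] avail[A=25 B=11 C=26] open={R4}
Step 8: commit R4 -> on_hand[A=25 B=11 C=26] avail[A=25 B=11 C=26] open={}
Step 9: reserve R5 A 9 -> on_hand[A=25 B=11 C=26] avail[A=16 B=11 C=26] open={R5}
Final available[C] = 26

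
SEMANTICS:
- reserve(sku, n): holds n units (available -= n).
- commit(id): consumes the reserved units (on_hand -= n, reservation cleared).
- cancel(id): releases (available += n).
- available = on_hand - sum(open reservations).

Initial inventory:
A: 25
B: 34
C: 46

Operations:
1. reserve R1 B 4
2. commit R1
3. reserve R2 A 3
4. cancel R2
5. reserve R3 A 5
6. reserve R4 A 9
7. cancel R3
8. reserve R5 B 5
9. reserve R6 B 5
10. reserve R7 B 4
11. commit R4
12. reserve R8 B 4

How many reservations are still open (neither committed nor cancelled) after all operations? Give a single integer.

Step 1: reserve R1 B 4 -> on_hand[A=25 B=34 C=46] avail[A=25 B=30 C=46] open={R1}
Step 2: commit R1 -> on_hand[A=25 B=30 C=46] avail[A=25 B=30 C=46] open={}
Step 3: reserve R2 A 3 -> on_hand[A=25 B=30 C=46] avail[A=22 B=30 C=46] open={R2}
Step 4: cancel R2 -> on_hand[A=25 B=30 C=46] avail[A=25 B=30 C=46] open={}
Step 5: reserve R3 A 5 -> on_hand[A=25 B=30 C=46] avail[A=20 B=30 C=46] open={R3}
Step 6: reserve R4 A 9 -> on_hand[A=25 B=30 C=46] avail[A=11 B=30 C=46] open={R3,R4}
Step 7: cancel R3 -> on_hand[A=25 B=30 C=46] avail[A=16 B=30 C=46] open={R4}
Step 8: reserve R5 B 5 -> on_hand[A=25 B=30 C=46] avail[A=16 B=25 C=46] open={R4,R5}
Step 9: reserve R6 B 5 -> on_hand[A=25 B=30 C=46] avail[A=16 B=20 C=46] open={R4,R5,R6}
Step 10: reserve R7 B 4 -> on_hand[A=25 B=30 C=46] avail[A=16 B=16 C=46] open={R4,R5,R6,R7}
Step 11: commit R4 -> on_hand[A=16 B=30 C=46] avail[A=16 B=16 C=46] open={R5,R6,R7}
Step 12: reserve R8 B 4 -> on_hand[A=16 B=30 C=46] avail[A=16 B=12 C=46] open={R5,R6,R7,R8}
Open reservations: ['R5', 'R6', 'R7', 'R8'] -> 4

Answer: 4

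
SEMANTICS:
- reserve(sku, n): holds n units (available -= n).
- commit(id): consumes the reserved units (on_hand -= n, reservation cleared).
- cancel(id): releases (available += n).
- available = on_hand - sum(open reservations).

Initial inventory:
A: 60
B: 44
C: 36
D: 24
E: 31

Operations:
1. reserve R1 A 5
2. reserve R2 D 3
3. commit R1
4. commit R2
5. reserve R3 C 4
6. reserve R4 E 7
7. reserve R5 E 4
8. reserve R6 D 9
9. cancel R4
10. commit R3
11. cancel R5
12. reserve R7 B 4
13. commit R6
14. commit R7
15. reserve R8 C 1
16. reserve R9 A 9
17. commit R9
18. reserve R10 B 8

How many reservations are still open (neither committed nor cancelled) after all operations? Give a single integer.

Step 1: reserve R1 A 5 -> on_hand[A=60 B=44 C=36 D=24 E=31] avail[A=55 B=44 C=36 D=24 E=31] open={R1}
Step 2: reserve R2 D 3 -> on_hand[A=60 B=44 C=36 D=24 E=31] avail[A=55 B=44 C=36 D=21 E=31] open={R1,R2}
Step 3: commit R1 -> on_hand[A=55 B=44 C=36 D=24 E=31] avail[A=55 B=44 C=36 D=21 E=31] open={R2}
Step 4: commit R2 -> on_hand[A=55 B=44 C=36 D=21 E=31] avail[A=55 B=44 C=36 D=21 E=31] open={}
Step 5: reserve R3 C 4 -> on_hand[A=55 B=44 C=36 D=21 E=31] avail[A=55 B=44 C=32 D=21 E=31] open={R3}
Step 6: reserve R4 E 7 -> on_hand[A=55 B=44 C=36 D=21 E=31] avail[A=55 B=44 C=32 D=21 E=24] open={R3,R4}
Step 7: reserve R5 E 4 -> on_hand[A=55 B=44 C=36 D=21 E=31] avail[A=55 B=44 C=32 D=21 E=20] open={R3,R4,R5}
Step 8: reserve R6 D 9 -> on_hand[A=55 B=44 C=36 D=21 E=31] avail[A=55 B=44 C=32 D=12 E=20] open={R3,R4,R5,R6}
Step 9: cancel R4 -> on_hand[A=55 B=44 C=36 D=21 E=31] avail[A=55 B=44 C=32 D=12 E=27] open={R3,R5,R6}
Step 10: commit R3 -> on_hand[A=55 B=44 C=32 D=21 E=31] avail[A=55 B=44 C=32 D=12 E=27] open={R5,R6}
Step 11: cancel R5 -> on_hand[A=55 B=44 C=32 D=21 E=31] avail[A=55 B=44 C=32 D=12 E=31] open={R6}
Step 12: reserve R7 B 4 -> on_hand[A=55 B=44 C=32 D=21 E=31] avail[A=55 B=40 C=32 D=12 E=31] open={R6,R7}
Step 13: commit R6 -> on_hand[A=55 B=44 C=32 D=12 E=31] avail[A=55 B=40 C=32 D=12 E=31] open={R7}
Step 14: commit R7 -> on_hand[A=55 B=40 C=32 D=12 E=31] avail[A=55 B=40 C=32 D=12 E=31] open={}
Step 15: reserve R8 C 1 -> on_hand[A=55 B=40 C=32 D=12 E=31] avail[A=55 B=40 C=31 D=12 E=31] open={R8}
Step 16: reserve R9 A 9 -> on_hand[A=55 B=40 C=32 D=12 E=31] avail[A=46 B=40 C=31 D=12 E=31] open={R8,R9}
Step 17: commit R9 -> on_hand[A=46 B=40 C=32 D=12 E=31] avail[A=46 B=40 C=31 D=12 E=31] open={R8}
Step 18: reserve R10 B 8 -> on_hand[A=46 B=40 C=32 D=12 E=31] avail[A=46 B=32 C=31 D=12 E=31] open={R10,R8}
Open reservations: ['R10', 'R8'] -> 2

Answer: 2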